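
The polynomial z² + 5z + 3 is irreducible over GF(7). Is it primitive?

Write f(z) = z² + 5z + 3.
|GF(7^2)^×| = 7^2 − 1 = 48. Prime factorization: 48 = 2^4·3.
f is primitive ⇔ z has order 48 in GF(7)[z]/(f), i.e. z^(48/q) ≠ 1 for each prime q | 48.
z^(24) mod f = 6.
z^(16) mod f = 2.
None equal 1, so z has full order 48; f is primitive.

Yes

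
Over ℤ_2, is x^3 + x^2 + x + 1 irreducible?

No

Write m(x) = x^3 + x^2 + x + 1.
Check for roots in ℤ_2: m(0) = 1; m(1) = 0 → root.
m(1) = 0, so (x − 1) divides m(x); m is reducible.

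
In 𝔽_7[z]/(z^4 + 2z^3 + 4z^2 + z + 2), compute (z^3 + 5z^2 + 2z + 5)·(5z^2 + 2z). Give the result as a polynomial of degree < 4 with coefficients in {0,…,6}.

z^3 + 5z^2 + 4z + 1

Multiply in 𝔽_7[z]: (z^3 + 5z^2 + 2z + 5)·(5z^2 + 2z) = 5z^5 + 6z^4 + 6z^3 + z^2 + 3z.
Reduce using z^4 ≡ 5z^3 + 3z^2 + 6z + 5 (mod z^4 + 2z^3 + 4z^2 + z + 2).
Reduced: z^3 + 5z^2 + 4z + 1.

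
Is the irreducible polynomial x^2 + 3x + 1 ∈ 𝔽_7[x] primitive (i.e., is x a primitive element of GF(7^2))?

Write f(x) = x^2 + 3x + 1.
|GF(7^2)^×| = 7^2 − 1 = 48. Prime factorization: 48 = 2^4·3.
f is primitive ⇔ x has order 48 in GF(7)[x]/(f), i.e. x^(48/q) ≠ 1 for each prime q | 48.
x^(24) mod f = 1
x^(16) mod f = 1
Since x^(24) = 1, the order of x divides 24 < 48; not primitive.

No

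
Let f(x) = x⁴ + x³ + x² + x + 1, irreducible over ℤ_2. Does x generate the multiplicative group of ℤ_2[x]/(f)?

No

|GF(2^4)^×| = 2^4 − 1 = 15. Prime factorization: 15 = 3·5.
f is primitive ⇔ x has order 15 in GF(2)[x]/(f), i.e. x^(15/q) ≠ 1 for each prime q | 15.
x^(5) mod f = 1
x^(3) mod f = x³.
Since x^(5) = 1, the order of x divides 5 < 15; not primitive.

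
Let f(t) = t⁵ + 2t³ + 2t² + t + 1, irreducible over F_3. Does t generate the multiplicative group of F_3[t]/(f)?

|GF(3^5)^×| = 3^5 − 1 = 242. Prime factorization: 242 = 2·11^2.
f is primitive ⇔ t has order 242 in GF(3)[t]/(f), i.e. t^(242/q) ≠ 1 for each prime q | 242.
t^(121) mod f = 2.
t^(22) mod f = t³ + t².
None equal 1, so t has full order 242; f is primitive.

Yes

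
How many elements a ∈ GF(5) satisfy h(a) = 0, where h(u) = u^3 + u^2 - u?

Evaluate at each of the 5 elements of GF(5):
h(0) = 0 → root; h(1) = 1; h(2) = 0 → root; h(3) = 3; h(4) = 1.
Roots: {0, 2}.

2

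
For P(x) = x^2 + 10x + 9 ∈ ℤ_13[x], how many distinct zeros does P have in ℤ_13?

Evaluate at each of the 13 elements of ℤ_13:
P(0) = 9; P(1) = 7; P(2) = 7; P(3) = 9; P(4) = 0 → root; P(5) = 6; P(6) = 1; P(7) = 11; P(8) = 10; P(9) = 11; P(10) = 1; P(11) = 6; P(12) = 0 → root.
Roots: {4, 12}.

2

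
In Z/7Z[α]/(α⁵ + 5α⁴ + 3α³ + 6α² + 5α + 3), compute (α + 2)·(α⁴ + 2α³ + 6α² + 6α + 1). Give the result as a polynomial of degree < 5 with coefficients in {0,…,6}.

6α^4 + 5α^2 + α + 6

Multiply in Z/7Z[α]: (α + 2)·(α⁴ + 2α³ + 6α² + 6α + 1) = α⁵ + 4α⁴ + 3α³ + 4α² + 6α + 2.
Reduce using α⁵ ≡ 2α⁴ + 4α³ + α² + 2α + 4 (mod α⁵ + 5α⁴ + 3α³ + 6α² + 5α + 3).
Reduced: 6α⁴ + 5α² + α + 6.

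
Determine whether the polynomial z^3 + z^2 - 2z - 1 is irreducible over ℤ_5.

Yes

Write h(z) = z^3 + z^2 - 2z - 1.
Check for roots in ℤ_5: h(0) = 4; h(1) = 4; h(2) = 2; h(3) = 4; h(4) = 1.
No roots. A degree-3 polynomial over a field with no linear factor is irreducible.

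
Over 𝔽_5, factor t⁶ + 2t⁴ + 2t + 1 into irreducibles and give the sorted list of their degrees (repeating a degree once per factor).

3, 3

Write g(t) = t⁶ + 2t⁴ + 2t + 1.
Roots in 𝔽_5: g(0) = 1; g(1) = 1; g(2) = 1; g(3) = 3; g(4) = 2.
Complete factorization: g(t) = (t³ + t² - 2t - 1)·(t³ - t² - 1).
Factor degrees with multiplicity: 3 + 3 = 6.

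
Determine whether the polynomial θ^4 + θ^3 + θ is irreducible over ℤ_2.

No

Write P(θ) = θ^4 + θ^3 + θ.
Check for roots in ℤ_2: P(0) = 0 → root; P(1) = 1.
P(0) = 0, so (θ) divides P(θ); P is reducible.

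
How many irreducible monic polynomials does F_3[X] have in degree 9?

The number of monic irreducibles of degree 9 over GF(3) is (1/9)·Σ_{d∣9} μ(9/d) 3^d.
Divisors of 9: 1, 3, 9; μ(9/d) for each: 0, -1, 1.
Σ = − 3^3 + 3^9 = 19656.
N = 19656/9 = 2184.

2184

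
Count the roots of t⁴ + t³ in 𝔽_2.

Write g(t) = t⁴ + t³.
Evaluate at each of the 2 elements of 𝔽_2:
g(0) = 0 → root; g(1) = 0 → root.
Roots: {0, 1}.

2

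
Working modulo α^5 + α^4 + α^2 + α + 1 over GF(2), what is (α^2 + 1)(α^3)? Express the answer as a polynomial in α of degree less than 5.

α^4 + α^3 + α^2 + α + 1

Multiply in GF(2)[α]: (α^2 + 1)·(α^3) = α^5 + α^3.
Reduce using α^5 ≡ α^4 + α^2 + α + 1 (mod α^5 + α^4 + α^2 + α + 1).
Reduced: α^4 + α^3 + α^2 + α + 1.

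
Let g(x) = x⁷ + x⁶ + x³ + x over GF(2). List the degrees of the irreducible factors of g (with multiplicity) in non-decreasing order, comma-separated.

Roots in GF(2): g(0) = 0 → root; g(1) = 0 → root.
Linear factors from roots: (x), (x + 1).
Complete factorization: g(x) = (x)·(x + 1)·(x² + x + 1)·(x³ + x² + 1).
Factor degrees with multiplicity: 1 + 1 + 2 + 3 = 7.

1, 1, 2, 3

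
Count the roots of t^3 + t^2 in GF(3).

2

Write f(t) = t^3 + t^2.
Evaluate at each of the 3 elements of GF(3):
f(0) = 0 → root; f(1) = 2; f(2) = 0 → root.
Roots: {0, 2}.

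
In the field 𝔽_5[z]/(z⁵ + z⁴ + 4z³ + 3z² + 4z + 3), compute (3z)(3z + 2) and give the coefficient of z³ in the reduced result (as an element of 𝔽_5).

0

Multiply in 𝔽_5[z]: (3z)·(3z + 2) = 4z² + z.
Reduced: 4z² + z.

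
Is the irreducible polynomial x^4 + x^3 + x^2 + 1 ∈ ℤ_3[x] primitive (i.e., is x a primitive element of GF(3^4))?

Write f(x) = x^4 + x^3 + x^2 + 1.
|GF(3^4)^×| = 3^4 − 1 = 80. Prime factorization: 80 = 2^4·5.
f is primitive ⇔ x has order 80 in GF(3)[x]/(f), i.e. x^(80/q) ≠ 1 for each prime q | 80.
x^(40) mod f = 1
x^(16) mod f = 2x^3 + x^2 + x.
Since x^(40) = 1, the order of x divides 40 < 80; not primitive.

No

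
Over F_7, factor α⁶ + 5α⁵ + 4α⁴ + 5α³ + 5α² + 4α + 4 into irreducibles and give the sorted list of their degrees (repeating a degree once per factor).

1, 1, 1, 1, 2

Write h(α) = α⁶ + 5α⁵ + 4α⁴ + 5α³ + 5α² + 4α + 4.
Linear factors from roots: (α + 6), (α + 4), (α + 2), (α + 1).
Complete factorization: h(α) = (α + 1)·(α + 2)·(α + 4)·(α + 6)·(α² + 6α + 3).
Factor degrees with multiplicity: 1 + 1 + 1 + 1 + 2 = 6.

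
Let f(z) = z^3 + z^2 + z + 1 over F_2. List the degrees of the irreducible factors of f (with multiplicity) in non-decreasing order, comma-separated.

Roots in F_2: f(0) = 1; f(1) = 0 → root.
Linear factors from roots: (z + 1).
Complete factorization: f(z) = (z + 1)^3.
Factor degrees with multiplicity: 1 + 1 + 1 = 3.

1, 1, 1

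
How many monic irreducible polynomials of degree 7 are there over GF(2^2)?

x^(4^7) − x is the product of all monic irreducibles of degree dividing 7; Möbius inversion gives N = (1/7) Σ μ(7/d)·4^d.
Divisors of 7: 1, 7; μ(7/d) for each: -1, 1.
Σ = − 4^1 + 4^7 = 16380.
N = 16380/7 = 2340.

2340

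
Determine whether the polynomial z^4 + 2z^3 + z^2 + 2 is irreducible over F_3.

Write f(z) = z^4 + 2z^3 + z^2 + 2.
Check for roots in F_3: f(0) = 2; f(1) = 0 → root; f(2) = 2.
f(1) = 0, so (z − 1) divides f(z); f is reducible.

No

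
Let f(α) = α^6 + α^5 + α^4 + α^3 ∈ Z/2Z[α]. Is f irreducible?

No

Check for roots in Z/2Z: f(0) = 0 → root; f(1) = 0 → root.
f(0) = 0, so (α) divides f(α); f is reducible.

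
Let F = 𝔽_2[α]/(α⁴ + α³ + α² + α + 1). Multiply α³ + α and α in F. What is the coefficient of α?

Multiply in 𝔽_2[α]: (α³ + α)·(α) = α⁴ + α².
Reduce using α⁴ ≡ α³ + α² + α + 1 (mod α⁴ + α³ + α² + α + 1).
Reduced: α³ + α + 1.

1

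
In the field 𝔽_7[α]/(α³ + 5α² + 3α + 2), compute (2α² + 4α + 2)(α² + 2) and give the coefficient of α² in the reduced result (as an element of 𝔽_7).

2

Multiply in 𝔽_7[α]: (2α² + 4α + 2)·(α² + 2) = 2α⁴ + 4α³ + 6α² + α + 4.
Reduce using α³ ≡ 2α² + 4α + 5 (mod α³ + 5α² + 3α + 2).
Reduced: 2α² + α + 2.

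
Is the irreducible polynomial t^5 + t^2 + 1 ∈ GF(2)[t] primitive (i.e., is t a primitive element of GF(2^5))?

Write f(t) = t^5 + t^2 + 1.
|GF(2^5)^×| = 2^5 − 1 = 31. Prime factorization: 31 = 31.
f is primitive ⇔ t has order 31 in GF(2)[t]/(f), i.e. t^(31/q) ≠ 1 for each prime q | 31.
t^(1) mod f = t.
None equal 1, so t has full order 31; f is primitive.

Yes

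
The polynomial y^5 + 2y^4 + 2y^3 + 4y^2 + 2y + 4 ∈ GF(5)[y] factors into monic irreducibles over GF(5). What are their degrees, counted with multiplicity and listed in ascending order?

Write h(y) = y^5 + 2y^4 + 2y^3 + 4y^2 + 2y + 4.
Roots in GF(5): h(0) = 4; h(1) = 0 → root; h(2) = 4; h(3) = 0 → root; h(4) = 0 → root.
Linear factors from roots: (y + 4), (y + 2), (y + 1).
Complete factorization: h(y) = (y + 1)·(y + 2)·(y + 4)·(y^2 + 3).
Factor degrees with multiplicity: 1 + 1 + 1 + 2 = 5.

1, 1, 1, 2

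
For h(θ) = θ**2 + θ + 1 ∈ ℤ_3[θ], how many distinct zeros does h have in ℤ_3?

Evaluate at each of the 3 elements of ℤ_3:
h(0) = 1; h(1) = 0 → root; h(2) = 1.
Roots: {1}.

1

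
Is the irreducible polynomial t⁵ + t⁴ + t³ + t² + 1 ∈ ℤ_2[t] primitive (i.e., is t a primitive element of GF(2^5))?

Yes

Write f(t) = t⁵ + t⁴ + t³ + t² + 1.
|GF(2^5)^×| = 2^5 − 1 = 31. Prime factorization: 31 = 31.
f is primitive ⇔ t has order 31 in GF(2)[t]/(f), i.e. t^(31/q) ≠ 1 for each prime q | 31.
t^(1) mod f = t.
None equal 1, so t has full order 31; f is primitive.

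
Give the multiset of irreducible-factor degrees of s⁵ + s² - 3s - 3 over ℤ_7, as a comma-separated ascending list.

Write g(s) = s⁵ + s² - 3s - 3.
Linear factors from roots: (s + 1).
Complete factorization: g(s) = (s + 1)^2·(s³ - 2s² + 3s - 3).
Factor degrees with multiplicity: 1 + 1 + 3 = 5.

1, 1, 3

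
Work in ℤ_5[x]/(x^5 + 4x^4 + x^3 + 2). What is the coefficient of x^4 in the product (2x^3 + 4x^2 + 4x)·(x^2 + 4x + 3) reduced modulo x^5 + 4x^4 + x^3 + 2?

4

Multiply in ℤ_5[x]: (2x^3 + 4x^2 + 4x)·(x^2 + 4x + 3) = 2x^5 + 2x^4 + x^3 + 3x^2 + 2x.
Reduce using x^5 ≡ x^4 + 4x^3 + 3 (mod x^5 + 4x^4 + x^3 + 2).
Reduced: 4x^4 + 4x^3 + 3x^2 + 2x + 1.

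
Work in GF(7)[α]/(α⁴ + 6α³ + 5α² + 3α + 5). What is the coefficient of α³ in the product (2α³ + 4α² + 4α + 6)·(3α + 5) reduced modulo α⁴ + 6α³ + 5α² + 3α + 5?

Multiply in GF(7)[α]: (2α³ + 4α² + 4α + 6)·(3α + 5) = 6α⁴ + α³ + 4α² + 3α + 2.
Reduce using α⁴ ≡ α³ + 2α² + 4α + 2 (mod α⁴ + 6α³ + 5α² + 3α + 5).
Reduced: 2α² + 6α.

0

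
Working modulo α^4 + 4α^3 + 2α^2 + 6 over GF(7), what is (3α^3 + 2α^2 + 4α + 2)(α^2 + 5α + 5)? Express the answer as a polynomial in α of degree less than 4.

3α^3 + α^2 + 5α + 1

Multiply in GF(7)[α]: (3α^3 + 2α^2 + 4α + 2)·(α^2 + 5α + 5) = 3α^5 + 3α^4 + α^3 + 4α^2 + 2α + 3.
Reduce using α^4 ≡ 3α^3 + 5α^2 + 1 (mod α^4 + 4α^3 + 2α^2 + 6).
Reduced: 3α^3 + α^2 + 5α + 1.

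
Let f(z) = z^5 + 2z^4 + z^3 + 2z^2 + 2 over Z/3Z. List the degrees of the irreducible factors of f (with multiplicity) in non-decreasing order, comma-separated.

Roots in Z/3Z: f(0) = 2; f(1) = 2; f(2) = 1.
Complete factorization: f(z) = (z^2 + 2z + 2)·(z^3 + 2z + 1).
Factor degrees with multiplicity: 2 + 3 = 5.

2, 3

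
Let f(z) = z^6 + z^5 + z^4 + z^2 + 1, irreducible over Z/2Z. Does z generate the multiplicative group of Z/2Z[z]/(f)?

No

|GF(2^6)^×| = 2^6 − 1 = 63. Prime factorization: 63 = 3^2·7.
f is primitive ⇔ z has order 63 in GF(2)[z]/(f), i.e. z^(63/q) ≠ 1 for each prime q | 63.
z^(21) mod f = 1
z^(9) mod f = z^3 + 1.
Since z^(21) = 1, the order of z divides 21 < 63; not primitive.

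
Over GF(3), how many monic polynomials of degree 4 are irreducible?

x^(3^4) − x is the product of all monic irreducibles of degree dividing 4; Möbius inversion gives N = (1/4) Σ μ(4/d)·3^d.
Divisors of 4: 1, 2, 4; μ(4/d) for each: 0, -1, 1.
Σ = − 3^2 + 3^4 = 72.
N = 72/4 = 18.

18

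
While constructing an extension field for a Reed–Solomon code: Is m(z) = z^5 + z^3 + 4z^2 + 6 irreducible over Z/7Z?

Yes

Check for roots in Z/7Z: m(0) = 6; m(1) = 5; m(2) = 6; m(3) = 4; m(4) = 3; m(5) = 3; m(6) = 1.
No roots, so no linear factors.
Degree-2 irreducible divisors: test the 21 monic irreducibles of degree 2 over GF(7).
None of them divide m (all give nonzero remainder).
No irreducible factor of degree ≤ 2 exists, so m is irreducible over GF(7).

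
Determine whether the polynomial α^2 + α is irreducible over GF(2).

Write m(α) = α^2 + α.
Check for roots in GF(2): m(0) = 0 → root; m(1) = 0 → root.
m(0) = 0, so (α) divides m(α); m is reducible.

No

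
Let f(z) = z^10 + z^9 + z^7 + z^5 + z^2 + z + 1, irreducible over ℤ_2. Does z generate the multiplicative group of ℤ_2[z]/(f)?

|GF(2^10)^×| = 2^10 − 1 = 1023. Prime factorization: 1023 = 3·11·31.
f is primitive ⇔ z has order 1023 in GF(2)[z]/(f), i.e. z^(1023/q) ≠ 1 for each prime q | 1023.
z^(341) mod f = z^9 + z^7 + z^6 + z^5 + z^3 + 1.
z^(93) mod f = 1
z^(33) mod f = z^6 + z^3 + 1.
Since z^(93) = 1, the order of z divides 93 < 1023; not primitive.

No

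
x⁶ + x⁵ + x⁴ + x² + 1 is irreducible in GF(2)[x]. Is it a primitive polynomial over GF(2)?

No

Write f(x) = x⁶ + x⁵ + x⁴ + x² + 1.
|GF(2^6)^×| = 2^6 − 1 = 63. Prime factorization: 63 = 3^2·7.
f is primitive ⇔ x has order 63 in GF(2)[x]/(f), i.e. x^(63/q) ≠ 1 for each prime q | 63.
x^(21) mod f = 1
x^(9) mod f = x³ + 1.
Since x^(21) = 1, the order of x divides 21 < 63; not primitive.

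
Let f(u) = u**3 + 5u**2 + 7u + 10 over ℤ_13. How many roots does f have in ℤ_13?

Evaluate at each of the 13 elements of ℤ_13:
f(0) = 10; f(1) = 10; f(2) = 0 → root; f(3) = 12; f(4) = 0 → root; f(5) = 9; f(6) = 6; f(7) = 10; f(8) = 1; f(9) = 11; f(10) = 7; f(11) = 8; f(12) = 7.
Roots: {2, 4}.

2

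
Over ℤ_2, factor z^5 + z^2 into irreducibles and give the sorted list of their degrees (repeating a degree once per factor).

Write f(z) = z^5 + z^2.
Roots in ℤ_2: f(0) = 0 → root; f(1) = 0 → root.
Linear factors from roots: (z), (z + 1).
Complete factorization: f(z) = (z + 1)·(z)^2·(z^2 + z + 1).
Factor degrees with multiplicity: 1 + 1 + 1 + 2 = 5.

1, 1, 1, 2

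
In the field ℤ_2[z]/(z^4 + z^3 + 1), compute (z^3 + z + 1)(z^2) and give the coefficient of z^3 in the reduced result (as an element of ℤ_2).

0

Multiply in ℤ_2[z]: (z^3 + z + 1)·(z^2) = z^5 + z^3 + z^2.
Reduce using z^4 ≡ z^3 + 1 (mod z^4 + z^3 + 1).
Reduced: z^2 + z + 1.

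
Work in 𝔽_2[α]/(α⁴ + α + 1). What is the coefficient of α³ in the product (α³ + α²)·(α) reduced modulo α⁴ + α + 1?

1

Multiply in 𝔽_2[α]: (α³ + α²)·(α) = α⁴ + α³.
Reduce using α⁴ ≡ α + 1 (mod α⁴ + α + 1).
Reduced: α³ + α + 1.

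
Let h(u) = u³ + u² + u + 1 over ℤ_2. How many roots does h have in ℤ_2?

1

Evaluate at each of the 2 elements of ℤ_2:
h(0) = 1; h(1) = 0 → root.
Roots: {1}.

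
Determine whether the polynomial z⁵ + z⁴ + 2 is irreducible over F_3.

Write f(z) = z⁵ + z⁴ + 2.
Check for roots in F_3: f(0) = 2; f(1) = 1; f(2) = 2.
No roots, so no linear factors.
Monic irreducibles of degree 2 over GF(3): z² + 1, z² + z + 2, z² + 2z + 2.
None of them divide f (all give nonzero remainder).
No irreducible factor of degree ≤ 2 exists, so f is irreducible over GF(3).

Yes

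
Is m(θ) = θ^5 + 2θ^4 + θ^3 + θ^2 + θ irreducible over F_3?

Check for roots in F_3: m(0) = 0 → root; m(1) = 0 → root; m(2) = 0 → root.
m(0) = 0, so (θ) divides m(θ); m is reducible.

No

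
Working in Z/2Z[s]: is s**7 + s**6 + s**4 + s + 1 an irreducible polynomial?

Yes

Write P(s) = s**7 + s**6 + s**4 + s + 1.
Check for roots in Z/2Z: P(0) = 1; P(1) = 1.
No roots, so no linear factors.
Monic irreducibles of degree 2 over GF(2): s**2 + s + 1.
None of them divide P (all give nonzero remainder).
Monic irreducibles of degree 3 over GF(2): s**3 + s + 1, s**3 + s**2 + 1.
None of them divide P (all give nonzero remainder).
No irreducible factor of degree ≤ 3 exists, so P is irreducible over GF(2).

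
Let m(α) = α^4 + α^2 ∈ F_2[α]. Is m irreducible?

Check for roots in F_2: m(0) = 0 → root; m(1) = 0 → root.
m(0) = 0, so (α) divides m(α); m is reducible.

No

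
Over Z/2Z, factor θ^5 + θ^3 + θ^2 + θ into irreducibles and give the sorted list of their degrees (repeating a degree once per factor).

Write g(θ) = θ^5 + θ^3 + θ^2 + θ.
Roots in Z/2Z: g(0) = 0 → root; g(1) = 0 → root.
Linear factors from roots: (θ), (θ + 1).
Complete factorization: g(θ) = (θ)·(θ + 1)·(θ^3 + θ^2 + 1).
Factor degrees with multiplicity: 1 + 1 + 3 = 5.

1, 1, 3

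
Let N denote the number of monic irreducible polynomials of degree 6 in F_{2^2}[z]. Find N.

670

By the necklace-counting formula, N_4(6) = (1/6) Σ_{d|6} μ(6/d)·4^d.
Divisors of 6: 1, 2, 3, 6; μ(6/d) for each: 1, -1, -1, 1.
Σ = 4^1 − 4^2 − 4^3 + 4^6 = 4020.
N = 4020/6 = 670.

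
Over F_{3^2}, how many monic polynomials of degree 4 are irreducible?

Gauss's count: N_{9}(4) = (1/4) Σ_{d|4} μ(4/d)·9^d.
Divisors of 4: 1, 2, 4; μ(4/d) for each: 0, -1, 1.
Σ = − 9^2 + 9^4 = 6480.
N = 6480/4 = 1620.

1620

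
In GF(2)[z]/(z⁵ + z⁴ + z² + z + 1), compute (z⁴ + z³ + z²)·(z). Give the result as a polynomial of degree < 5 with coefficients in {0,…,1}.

Multiply in GF(2)[z]: (z⁴ + z³ + z²)·(z) = z⁵ + z⁴ + z³.
Reduce using z⁵ ≡ z⁴ + z² + z + 1 (mod z⁵ + z⁴ + z² + z + 1).
Reduced: z³ + z² + z + 1.

z^3 + z^2 + z + 1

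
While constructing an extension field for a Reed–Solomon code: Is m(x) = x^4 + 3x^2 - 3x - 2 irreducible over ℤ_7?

Check for roots in ℤ_7: m(0) = 5; m(1) = 6; m(2) = 6; m(3) = 6; m(4) = 3; m(5) = 4; m(6) = 5.
No roots, so no linear factors.
Degree-2 irreducible divisors: test the 21 monic irreducibles of degree 2 over GF(7).
None of them divide m (all give nonzero remainder).
No irreducible factor of degree ≤ 2 exists, so m is irreducible over GF(7).

Yes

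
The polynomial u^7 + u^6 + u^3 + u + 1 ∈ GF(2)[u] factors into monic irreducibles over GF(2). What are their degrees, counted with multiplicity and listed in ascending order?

7

Write h(u) = u^7 + u^6 + u^3 + u + 1.
Roots in GF(2): h(0) = 1; h(1) = 1.
Complete factorization: h(u) = (u^7 + u^6 + u^3 + u + 1).
Factor degrees with multiplicity: 7 = 7.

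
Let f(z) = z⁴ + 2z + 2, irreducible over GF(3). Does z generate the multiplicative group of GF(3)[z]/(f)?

|GF(3^4)^×| = 3^4 − 1 = 80. Prime factorization: 80 = 2^4·5.
f is primitive ⇔ z has order 80 in GF(3)[z]/(f), i.e. z^(80/q) ≠ 1 for each prime q | 80.
z^(40) mod f = 2.
z^(16) mod f = z³ + 2z + 2.
None equal 1, so z has full order 80; f is primitive.

Yes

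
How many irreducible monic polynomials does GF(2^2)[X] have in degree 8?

8160

Gauss's count: N_{4}(8) = (1/8) Σ_{d|8} μ(8/d)·4^d.
Divisors of 8: 1, 2, 4, 8; μ(8/d) for each: 0, 0, -1, 1.
Σ = − 4^4 + 4^8 = 65280.
N = 65280/8 = 8160.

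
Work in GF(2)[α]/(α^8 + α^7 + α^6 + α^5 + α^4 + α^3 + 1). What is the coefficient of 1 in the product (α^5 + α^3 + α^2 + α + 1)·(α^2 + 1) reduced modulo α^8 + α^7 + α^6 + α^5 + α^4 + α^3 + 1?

1

Multiply in GF(2)[α]: (α^5 + α^3 + α^2 + α + 1)·(α^2 + 1) = α^7 + α^4 + α + 1.
Reduced: α^7 + α^4 + α + 1.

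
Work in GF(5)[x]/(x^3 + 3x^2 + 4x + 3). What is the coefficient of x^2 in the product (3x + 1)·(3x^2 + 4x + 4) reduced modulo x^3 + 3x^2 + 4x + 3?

Multiply in GF(5)[x]: (3x + 1)·(3x^2 + 4x + 4) = 4x^3 + x + 4.
Reduce using x^3 ≡ 2x^2 + x + 2 (mod x^3 + 3x^2 + 4x + 3).
Reduced: 3x^2 + 2.

3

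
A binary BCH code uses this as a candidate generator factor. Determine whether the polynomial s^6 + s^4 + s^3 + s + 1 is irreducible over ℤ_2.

Write m(s) = s^6 + s^4 + s^3 + s + 1.
Check for roots in ℤ_2: m(0) = 1; m(1) = 1.
No roots, so no linear factors.
Monic irreducibles of degree 2 over GF(2): s^2 + s + 1.
None of them divide m (all give nonzero remainder).
Monic irreducibles of degree 3 over GF(2): s^3 + s + 1, s^3 + s^2 + 1.
None of them divide m (all give nonzero remainder).
No irreducible factor of degree ≤ 3 exists, so m is irreducible over GF(2).

Yes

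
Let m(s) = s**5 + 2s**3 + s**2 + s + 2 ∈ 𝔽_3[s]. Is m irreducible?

Yes

Check for roots in 𝔽_3: m(0) = 2; m(1) = 1; m(2) = 2.
No roots, so no linear factors.
Monic irreducibles of degree 2 over GF(3): s**2 + 1, s**2 + s + 2, s**2 + 2s + 2.
None of them divide m (all give nonzero remainder).
No irreducible factor of degree ≤ 2 exists, so m is irreducible over GF(3).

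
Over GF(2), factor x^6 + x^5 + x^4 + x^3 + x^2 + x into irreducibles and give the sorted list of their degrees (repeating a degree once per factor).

1, 1, 2, 2

Write f(x) = x^6 + x^5 + x^4 + x^3 + x^2 + x.
Roots in GF(2): f(0) = 0 → root; f(1) = 0 → root.
Linear factors from roots: (x), (x + 1).
Complete factorization: f(x) = (x)·(x + 1)·(x^2 + x + 1)^2.
Factor degrees with multiplicity: 1 + 1 + 2 + 2 = 6.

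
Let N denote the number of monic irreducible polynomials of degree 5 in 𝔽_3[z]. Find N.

By the necklace-counting formula, N_3(5) = (1/5) Σ_{d|5} μ(5/d)·3^d.
Divisors of 5: 1, 5; μ(5/d) for each: -1, 1.
Σ = − 3^1 + 3^5 = 240.
N = 240/5 = 48.

48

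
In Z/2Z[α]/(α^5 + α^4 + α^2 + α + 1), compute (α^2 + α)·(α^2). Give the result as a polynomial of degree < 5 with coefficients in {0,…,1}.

α^4 + α^3

Multiply in Z/2Z[α]: (α^2 + α)·(α^2) = α^4 + α^3.
Reduced: α^4 + α^3.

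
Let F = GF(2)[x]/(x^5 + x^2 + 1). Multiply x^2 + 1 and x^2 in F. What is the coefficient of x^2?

Multiply in GF(2)[x]: (x^2 + 1)·(x^2) = x^4 + x^2.
Reduced: x^4 + x^2.

1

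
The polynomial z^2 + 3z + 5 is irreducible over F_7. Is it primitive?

Yes

Write f(z) = z^2 + 3z + 5.
|GF(7^2)^×| = 7^2 − 1 = 48. Prime factorization: 48 = 2^4·3.
f is primitive ⇔ z has order 48 in GF(7)[z]/(f), i.e. z^(48/q) ≠ 1 for each prime q | 48.
z^(24) mod f = 6.
z^(16) mod f = 4.
None equal 1, so z has full order 48; f is primitive.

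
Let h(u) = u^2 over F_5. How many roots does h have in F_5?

Evaluate at each of the 5 elements of F_5:
h(0) = 0 → root; h(1) = 1; h(2) = 4; h(3) = 4; h(4) = 1.
Roots: {0}.

1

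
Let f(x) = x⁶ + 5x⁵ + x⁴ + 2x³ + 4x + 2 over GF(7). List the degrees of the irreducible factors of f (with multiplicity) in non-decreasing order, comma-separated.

1, 1, 1, 1, 2

Linear factors from roots: (x + 5), (x + 4), (x + 3), (x + 1).
Complete factorization: f(x) = (x + 1)·(x + 3)·(x + 4)·(x + 5)·(x² + 6x + 4).
Factor degrees with multiplicity: 1 + 1 + 1 + 1 + 2 = 6.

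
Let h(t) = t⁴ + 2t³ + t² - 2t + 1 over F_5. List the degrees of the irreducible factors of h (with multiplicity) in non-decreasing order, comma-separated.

Roots in F_5: h(0) = 1; h(1) = 3; h(2) = 3; h(3) = 4; h(4) = 3.
Complete factorization: h(t) = (t⁴ + 2t³ + t² - 2t + 1).
Factor degrees with multiplicity: 4 = 4.

4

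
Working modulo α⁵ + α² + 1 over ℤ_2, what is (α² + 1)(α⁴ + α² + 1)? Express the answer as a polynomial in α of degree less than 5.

Multiply in ℤ_2[α]: (α² + 1)·(α⁴ + α² + 1) = α⁶ + 1.
Reduce using α⁵ ≡ α² + 1 (mod α⁵ + α² + 1).
Reduced: α³ + α + 1.

α^3 + α + 1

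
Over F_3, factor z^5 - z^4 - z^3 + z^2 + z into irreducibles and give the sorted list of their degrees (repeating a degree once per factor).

1, 2, 2

Write h(z) = z^5 - z^4 - z^3 + z^2 + z.
Roots in F_3: h(0) = 0 → root; h(1) = 1; h(2) = 2.
Linear factors from roots: (z).
Complete factorization: h(z) = (z)·(z^2 + z - 1)^2.
Factor degrees with multiplicity: 1 + 2 + 2 = 5.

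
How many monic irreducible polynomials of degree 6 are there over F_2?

x^(2^6) − x is the product of all monic irreducibles of degree dividing 6; Möbius inversion gives N = (1/6) Σ μ(6/d)·2^d.
Divisors of 6: 1, 2, 3, 6; μ(6/d) for each: 1, -1, -1, 1.
Σ = 2^1 − 2^2 − 2^3 + 2^6 = 54.
N = 54/6 = 9.

9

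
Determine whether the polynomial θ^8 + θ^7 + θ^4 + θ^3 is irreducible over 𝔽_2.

No

Write h(θ) = θ^8 + θ^7 + θ^4 + θ^3.
Check for roots in 𝔽_2: h(0) = 0 → root; h(1) = 0 → root.
h(0) = 0, so (θ) divides h(θ); h is reducible.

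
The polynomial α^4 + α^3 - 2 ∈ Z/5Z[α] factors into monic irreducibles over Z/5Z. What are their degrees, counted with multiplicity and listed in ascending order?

Write f(α) = α^4 + α^3 - 2.
Roots in Z/5Z: f(0) = 3; f(1) = 0 → root; f(2) = 2; f(3) = 1; f(4) = 3.
Linear factors from roots: (α - 1).
Complete factorization: f(α) = (α - 1)·(α^3 + 2α^2 + 2α + 2).
Factor degrees with multiplicity: 1 + 3 = 4.

1, 3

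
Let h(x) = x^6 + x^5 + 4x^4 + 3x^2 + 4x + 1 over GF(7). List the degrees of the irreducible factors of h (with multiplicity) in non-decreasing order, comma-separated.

1, 1, 2, 2

Linear factors from roots: (x + 6), (x + 3).
Complete factorization: h(x) = (x + 3)·(x + 6)·(x^2 + x + 6)·(x^2 + 5x + 5).
Factor degrees with multiplicity: 1 + 1 + 2 + 2 = 6.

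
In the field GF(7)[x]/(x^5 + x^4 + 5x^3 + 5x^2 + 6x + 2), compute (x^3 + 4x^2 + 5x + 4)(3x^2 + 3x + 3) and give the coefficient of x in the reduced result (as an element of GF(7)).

Multiply in GF(7)[x]: (x^3 + 4x^2 + 5x + 4)·(3x^2 + 3x + 3) = 3x^5 + x^4 + 2x^3 + 4x^2 + 6x + 5.
Reduce using x^5 ≡ 6x^4 + 2x^3 + 2x^2 + x + 5 (mod x^5 + x^4 + 5x^3 + 5x^2 + 6x + 2).
Reduced: 5x^4 + x^3 + 3x^2 + 2x + 6.

2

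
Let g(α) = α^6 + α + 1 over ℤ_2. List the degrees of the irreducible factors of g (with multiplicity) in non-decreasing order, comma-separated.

Roots in ℤ_2: g(0) = 1; g(1) = 1.
Complete factorization: g(α) = (α^6 + α + 1).
Factor degrees with multiplicity: 6 = 6.

6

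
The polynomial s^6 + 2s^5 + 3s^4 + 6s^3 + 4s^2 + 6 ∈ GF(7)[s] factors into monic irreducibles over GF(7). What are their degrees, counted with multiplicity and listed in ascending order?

Write f(s) = s^6 + 2s^5 + 3s^4 + 6s^3 + 4s^2 + 6.
Complete factorization: f(s) = (s^6 + 2s^5 + 3s^4 + 6s^3 + 4s^2 + 6).
Factor degrees with multiplicity: 6 = 6.

6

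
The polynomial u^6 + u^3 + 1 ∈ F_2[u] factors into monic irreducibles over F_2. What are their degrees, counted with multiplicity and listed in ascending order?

6

Write f(u) = u^6 + u^3 + 1.
Roots in F_2: f(0) = 1; f(1) = 1.
Complete factorization: f(u) = (u^6 + u^3 + 1).
Factor degrees with multiplicity: 6 = 6.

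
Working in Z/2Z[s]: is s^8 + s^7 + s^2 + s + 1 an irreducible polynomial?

Write P(s) = s^8 + s^7 + s^2 + s + 1.
Check for roots in Z/2Z: P(0) = 1; P(1) = 1.
No roots, so no linear factors.
Monic irreducibles of degree 2 over GF(2): s^2 + s + 1.
None of them divide P (all give nonzero remainder).
Monic irreducibles of degree 3 over GF(2): s^3 + s + 1, s^3 + s^2 + 1.
None of them divide P (all give nonzero remainder).
Monic irreducibles of degree 4 over GF(2): s^4 + s + 1, s^4 + s^3 + 1, s^4 + s^3 + s^2 + s + 1.
None of them divide P (all give nonzero remainder).
No irreducible factor of degree ≤ 4 exists, so P is irreducible over GF(2).

Yes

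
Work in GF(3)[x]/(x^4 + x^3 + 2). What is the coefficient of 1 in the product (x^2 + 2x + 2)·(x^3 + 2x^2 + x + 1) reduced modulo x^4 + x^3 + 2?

2

Multiply in GF(3)[x]: (x^2 + 2x + 2)·(x^3 + 2x^2 + x + 1) = x^5 + x^4 + x^3 + x^2 + x + 2.
Reduce using x^4 ≡ 2x^3 + 1 (mod x^4 + x^3 + 2).
Reduced: x^3 + x^2 + 2x + 2.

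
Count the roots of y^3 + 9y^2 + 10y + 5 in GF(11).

3

Write P(y) = y^3 + 9y^2 + 10y + 5.
Evaluate at each of the 11 elements of GF(11):
P(0) = 5; P(1) = 3; P(2) = 3; P(3) = 0 → root; P(4) = 0 → root; P(5) = 9; P(6) = 0 → root; P(7) = 1; P(8) = 7; P(9) = 2; P(10) = 3.
Roots: {3, 4, 6}.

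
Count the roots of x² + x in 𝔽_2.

2

Write f(x) = x² + x.
Evaluate at each of the 2 elements of 𝔽_2:
f(0) = 0 → root; f(1) = 0 → root.
Roots: {0, 1}.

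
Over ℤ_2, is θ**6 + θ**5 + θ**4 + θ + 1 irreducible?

Yes

Write h(θ) = θ**6 + θ**5 + θ**4 + θ + 1.
Check for roots in ℤ_2: h(0) = 1; h(1) = 1.
No roots, so no linear factors.
Monic irreducibles of degree 2 over GF(2): θ**2 + θ + 1.
None of them divide h (all give nonzero remainder).
Monic irreducibles of degree 3 over GF(2): θ**3 + θ + 1, θ**3 + θ**2 + 1.
None of them divide h (all give nonzero remainder).
No irreducible factor of degree ≤ 3 exists, so h is irreducible over GF(2).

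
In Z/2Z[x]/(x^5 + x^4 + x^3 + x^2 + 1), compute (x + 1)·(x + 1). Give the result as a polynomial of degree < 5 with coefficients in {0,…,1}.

x^2 + 1

Multiply in Z/2Z[x]: (x + 1)·(x + 1) = x^2 + 1.
Reduced: x^2 + 1.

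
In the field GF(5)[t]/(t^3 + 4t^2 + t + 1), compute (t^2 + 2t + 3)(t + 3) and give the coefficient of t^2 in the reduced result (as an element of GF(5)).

1

Multiply in GF(5)[t]: (t^2 + 2t + 3)·(t + 3) = t^3 + 4t + 4.
Reduce using t^3 ≡ t^2 + 4t + 4 (mod t^3 + 4t^2 + t + 1).
Reduced: t^2 + 3t + 3.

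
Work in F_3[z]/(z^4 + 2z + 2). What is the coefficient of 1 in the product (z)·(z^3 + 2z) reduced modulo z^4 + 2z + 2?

Multiply in F_3[z]: (z)·(z^3 + 2z) = z^4 + 2z^2.
Reduce using z^4 ≡ z + 1 (mod z^4 + 2z + 2).
Reduced: 2z^2 + z + 1.

1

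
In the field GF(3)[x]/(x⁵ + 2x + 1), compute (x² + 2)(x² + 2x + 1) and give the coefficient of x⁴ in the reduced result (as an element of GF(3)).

1

Multiply in GF(3)[x]: (x² + 2)·(x² + 2x + 1) = x⁴ + 2x³ + x + 2.
Reduced: x⁴ + 2x³ + x + 2.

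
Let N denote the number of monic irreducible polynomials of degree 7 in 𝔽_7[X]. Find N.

117648

x^(7^7) − x is the product of all monic irreducibles of degree dividing 7; Möbius inversion gives N = (1/7) Σ μ(7/d)·7^d.
Divisors of 7: 1, 7; μ(7/d) for each: -1, 1.
Σ = − 7^1 + 7^7 = 823536.
N = 823536/7 = 117648.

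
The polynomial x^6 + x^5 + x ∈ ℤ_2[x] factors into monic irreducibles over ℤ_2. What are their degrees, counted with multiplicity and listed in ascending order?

Write f(x) = x^6 + x^5 + x.
Roots in ℤ_2: f(0) = 0 → root; f(1) = 1.
Linear factors from roots: (x).
Complete factorization: f(x) = (x)·(x^2 + x + 1)·(x^3 + x + 1).
Factor degrees with multiplicity: 1 + 2 + 3 = 6.

1, 2, 3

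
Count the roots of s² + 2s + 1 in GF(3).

1

Write h(s) = s² + 2s + 1.
Evaluate at each of the 3 elements of GF(3):
h(0) = 1; h(1) = 1; h(2) = 0 → root.
Roots: {2}.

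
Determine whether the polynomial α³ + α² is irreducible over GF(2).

Write f(α) = α³ + α².
Check for roots in GF(2): f(0) = 0 → root; f(1) = 0 → root.
f(0) = 0, so (α) divides f(α); f is reducible.

No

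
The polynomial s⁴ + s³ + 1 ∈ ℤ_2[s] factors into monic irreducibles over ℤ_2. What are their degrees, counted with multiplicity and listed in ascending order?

4

Write g(s) = s⁴ + s³ + 1.
Roots in ℤ_2: g(0) = 1; g(1) = 1.
Complete factorization: g(s) = (s⁴ + s³ + 1).
Factor degrees with multiplicity: 4 = 4.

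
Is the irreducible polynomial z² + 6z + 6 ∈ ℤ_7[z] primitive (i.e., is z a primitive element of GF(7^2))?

Write f(z) = z² + 6z + 6.
|GF(7^2)^×| = 7^2 − 1 = 48. Prime factorization: 48 = 2^4·3.
f is primitive ⇔ z has order 48 in GF(7)[z]/(f), i.e. z^(48/q) ≠ 1 for each prime q | 48.
z^(24) mod f = 6.
z^(16) mod f = 1
Since z^(16) = 1, the order of z divides 16 < 48; not primitive.

No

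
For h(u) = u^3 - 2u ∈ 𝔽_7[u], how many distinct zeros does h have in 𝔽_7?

3

Evaluate at each of the 7 elements of 𝔽_7:
h(0) = 0 → root; h(1) = 6; h(2) = 4; h(3) = 0 → root; h(4) = 0 → root; h(5) = 3; h(6) = 1.
Roots: {0, 3, 4}.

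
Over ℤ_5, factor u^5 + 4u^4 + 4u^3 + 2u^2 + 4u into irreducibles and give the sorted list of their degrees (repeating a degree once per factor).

Write f(u) = u^5 + 4u^4 + 4u^3 + 2u^2 + 4u.
Roots in ℤ_5: f(0) = 0 → root; f(1) = 0 → root; f(2) = 4; f(3) = 0 → root; f(4) = 2.
Linear factors from roots: (u), (u + 4), (u + 2).
Complete factorization: f(u) = (u)·(u + 2)·(u + 4)·(u^2 + 3u + 3).
Factor degrees with multiplicity: 1 + 1 + 1 + 2 = 5.

1, 1, 1, 2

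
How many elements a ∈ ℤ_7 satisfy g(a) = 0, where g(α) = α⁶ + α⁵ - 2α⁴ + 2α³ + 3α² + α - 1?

1

Evaluate at each of the 7 elements of ℤ_7:
g(0) = 6; g(1) = 5; g(2) = 2; g(3) = 4; g(4) = 6; g(5) = 0 → root; g(6) = 4.
Roots: {5}.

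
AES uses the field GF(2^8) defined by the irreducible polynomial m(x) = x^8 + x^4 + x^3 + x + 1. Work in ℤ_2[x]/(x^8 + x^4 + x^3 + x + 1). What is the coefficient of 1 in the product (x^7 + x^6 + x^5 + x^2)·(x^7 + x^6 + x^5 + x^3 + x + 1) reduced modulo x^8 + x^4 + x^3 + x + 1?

Multiply in ℤ_2[x]: (x^7 + x^6 + x^5 + x^2)·(x^7 + x^6 + x^5 + x^3 + x + 1) = x^14 + x^12 + x^8 + x^7 + x^3 + x^2.
Reduce using x^8 ≡ x^4 + x^3 + x + 1 (mod x^8 + x^4 + x^3 + x + 1).
Reduced: x^7 + x^5 + x^2 + x.

0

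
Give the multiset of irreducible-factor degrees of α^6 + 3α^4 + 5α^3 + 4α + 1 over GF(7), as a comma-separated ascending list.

Write h(α) = α^6 + 3α^4 + 5α^3 + 4α + 1.
Linear factors from roots: (α + 6), (α + 5), (α + 4), (α + 3).
Complete factorization: h(α) = (α + 3)·(α + 4)·(α + 5)·(α + 6)·(α^2 + 3α + 5).
Factor degrees with multiplicity: 1 + 1 + 1 + 1 + 2 = 6.

1, 1, 1, 1, 2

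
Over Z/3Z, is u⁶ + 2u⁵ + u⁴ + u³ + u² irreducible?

Write P(u) = u⁶ + 2u⁵ + u⁴ + u³ + u².
Check for roots in Z/3Z: P(0) = 0 → root; P(1) = 0 → root; P(2) = 0 → root.
P(0) = 0, so (u) divides P(u); P is reducible.

No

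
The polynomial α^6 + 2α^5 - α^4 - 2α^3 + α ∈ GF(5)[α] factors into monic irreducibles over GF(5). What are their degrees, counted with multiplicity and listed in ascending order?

Write h(α) = α^6 + 2α^5 - α^4 - 2α^3 + α.
Roots in GF(5): h(0) = 0 → root; h(1) = 1; h(2) = 3; h(3) = 3; h(4) = 4.
Linear factors from roots: (α).
Complete factorization: h(α) = (α)·(α^2 - α + 1)·(α^3 - 2α^2 + α + 1).
Factor degrees with multiplicity: 1 + 2 + 3 = 6.

1, 2, 3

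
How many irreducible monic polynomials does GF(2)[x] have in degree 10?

x^(2^10) − x is the product of all monic irreducibles of degree dividing 10; Möbius inversion gives N = (1/10) Σ μ(10/d)·2^d.
Divisors of 10: 1, 2, 5, 10; μ(10/d) for each: 1, -1, -1, 1.
Σ = 2^1 − 2^2 − 2^5 + 2^10 = 990.
N = 990/10 = 99.

99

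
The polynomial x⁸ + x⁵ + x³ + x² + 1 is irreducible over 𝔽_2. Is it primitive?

Yes

Write f(x) = x⁸ + x⁵ + x³ + x² + 1.
|GF(2^8)^×| = 2^8 − 1 = 255. Prime factorization: 255 = 3·5·17.
f is primitive ⇔ x has order 255 in GF(2)[x]/(f), i.e. x^(255/q) ≠ 1 for each prime q | 255.
x^(85) mod f = x⁷ + x⁵ + x⁴ + x³ + x² + x.
x^(51) mod f = x⁷ + x⁶ + x⁴ + x³ + x².
x^(15) mod f = x⁷ + x⁶ + x⁵ + x².
None equal 1, so x has full order 255; f is primitive.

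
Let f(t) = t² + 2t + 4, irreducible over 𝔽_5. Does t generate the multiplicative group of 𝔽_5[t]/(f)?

No

|GF(5^2)^×| = 5^2 − 1 = 24. Prime factorization: 24 = 2^3·3.
f is primitive ⇔ t has order 24 in GF(5)[t]/(f), i.e. t^(24/q) ≠ 1 for each prime q | 24.
t^(12) mod f = 1
t^(8) mod f = 2t + 4.
Since t^(12) = 1, the order of t divides 12 < 24; not primitive.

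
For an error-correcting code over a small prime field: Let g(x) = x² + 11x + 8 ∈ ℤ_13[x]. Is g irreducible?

Yes

Check each element of ℤ_13 for a root: g(0)=8, g(1)=7, g(2)=8, g(3)=11, g(4)=3, g(5)=10, g(6)=6, g(7)=4, g(8)=4, g(9)=6, g(10)=10, g(11)=3, g(12)=11.
No roots. A degree-2 polynomial over a field with no linear factor is irreducible.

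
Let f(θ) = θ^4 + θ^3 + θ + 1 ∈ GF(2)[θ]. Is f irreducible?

No

Check for roots in GF(2): f(0) = 1; f(1) = 0 → root.
f(1) = 0, so (θ − 1) divides f(θ); f is reducible.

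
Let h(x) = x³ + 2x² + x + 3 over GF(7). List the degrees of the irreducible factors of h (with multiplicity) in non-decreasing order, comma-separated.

Linear factors from roots: (x - 1), (x - 2).
Complete factorization: h(x) = (x - 1)·(x - 2)^2.
Factor degrees with multiplicity: 1 + 1 + 1 = 3.

1, 1, 1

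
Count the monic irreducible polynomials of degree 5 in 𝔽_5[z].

624

The number of monic irreducibles of degree 5 over GF(5) is (1/5)·Σ_{d∣5} μ(5/d) 5^d.
Divisors of 5: 1, 5; μ(5/d) for each: -1, 1.
Σ = − 5^1 + 5^5 = 3120.
N = 3120/5 = 624.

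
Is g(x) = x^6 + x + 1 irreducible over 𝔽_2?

Yes

Check for roots in 𝔽_2: g(0) = 1; g(1) = 1.
No roots, so no linear factors.
Monic irreducibles of degree 2 over GF(2): x^2 + x + 1.
None of them divide g (all give nonzero remainder).
Monic irreducibles of degree 3 over GF(2): x^3 + x + 1, x^3 + x^2 + 1.
None of them divide g (all give nonzero remainder).
No irreducible factor of degree ≤ 3 exists, so g is irreducible over GF(2).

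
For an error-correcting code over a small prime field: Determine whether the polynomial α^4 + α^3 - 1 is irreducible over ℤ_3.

Yes

Write m(α) = α^4 + α^3 - 1.
Check for roots in ℤ_3: m(0) = 2; m(1) = 1; m(2) = 2.
No roots, so no linear factors.
Monic irreducibles of degree 2 over GF(3): α^2 + 1, α^2 + α - 1, α^2 - α - 1.
None of them divide m (all give nonzero remainder).
No irreducible factor of degree ≤ 2 exists, so m is irreducible over GF(3).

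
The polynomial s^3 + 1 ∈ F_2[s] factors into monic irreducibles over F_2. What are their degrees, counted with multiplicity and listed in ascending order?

Write h(s) = s^3 + 1.
Roots in F_2: h(0) = 1; h(1) = 0 → root.
Linear factors from roots: (s + 1).
Complete factorization: h(s) = (s + 1)·(s^2 + s + 1).
Factor degrees with multiplicity: 1 + 2 = 3.

1, 2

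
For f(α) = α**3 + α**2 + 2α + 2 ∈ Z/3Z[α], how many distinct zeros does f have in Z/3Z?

Evaluate at each of the 3 elements of Z/3Z:
f(0) = 2; f(1) = 0 → root; f(2) = 0 → root.
Roots: {1, 2}.

2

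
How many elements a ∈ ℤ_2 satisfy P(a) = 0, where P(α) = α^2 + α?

Evaluate at each of the 2 elements of ℤ_2:
P(0) = 0 → root; P(1) = 0 → root.
Roots: {0, 1}.

2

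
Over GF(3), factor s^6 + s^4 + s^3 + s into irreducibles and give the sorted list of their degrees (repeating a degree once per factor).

Write h(s) = s^6 + s^4 + s^3 + s.
Roots in GF(3): h(0) = 0 → root; h(1) = 1; h(2) = 0 → root.
Linear factors from roots: (s), (s + 1).
Complete factorization: h(s) = (s)·(s + 1)^3·(s^2 + 1).
Factor degrees with multiplicity: 1 + 1 + 1 + 1 + 2 = 6.

1, 1, 1, 1, 2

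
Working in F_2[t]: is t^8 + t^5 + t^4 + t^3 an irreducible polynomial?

No

Write g(t) = t^8 + t^5 + t^4 + t^3.
Check for roots in F_2: g(0) = 0 → root; g(1) = 0 → root.
g(0) = 0, so (t) divides g(t); g is reducible.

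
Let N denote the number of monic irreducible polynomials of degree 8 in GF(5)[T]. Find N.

By the necklace-counting formula, N_5(8) = (1/8) Σ_{d|8} μ(8/d)·5^d.
Divisors of 8: 1, 2, 4, 8; μ(8/d) for each: 0, 0, -1, 1.
Σ = − 5^4 + 5^8 = 390000.
N = 390000/8 = 48750.

48750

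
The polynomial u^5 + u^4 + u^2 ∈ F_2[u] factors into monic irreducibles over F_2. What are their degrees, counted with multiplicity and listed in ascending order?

1, 1, 3

Write f(u) = u^5 + u^4 + u^2.
Roots in F_2: f(0) = 0 → root; f(1) = 1.
Linear factors from roots: (u).
Complete factorization: f(u) = (u)^2·(u^3 + u^2 + 1).
Factor degrees with multiplicity: 1 + 1 + 3 = 5.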